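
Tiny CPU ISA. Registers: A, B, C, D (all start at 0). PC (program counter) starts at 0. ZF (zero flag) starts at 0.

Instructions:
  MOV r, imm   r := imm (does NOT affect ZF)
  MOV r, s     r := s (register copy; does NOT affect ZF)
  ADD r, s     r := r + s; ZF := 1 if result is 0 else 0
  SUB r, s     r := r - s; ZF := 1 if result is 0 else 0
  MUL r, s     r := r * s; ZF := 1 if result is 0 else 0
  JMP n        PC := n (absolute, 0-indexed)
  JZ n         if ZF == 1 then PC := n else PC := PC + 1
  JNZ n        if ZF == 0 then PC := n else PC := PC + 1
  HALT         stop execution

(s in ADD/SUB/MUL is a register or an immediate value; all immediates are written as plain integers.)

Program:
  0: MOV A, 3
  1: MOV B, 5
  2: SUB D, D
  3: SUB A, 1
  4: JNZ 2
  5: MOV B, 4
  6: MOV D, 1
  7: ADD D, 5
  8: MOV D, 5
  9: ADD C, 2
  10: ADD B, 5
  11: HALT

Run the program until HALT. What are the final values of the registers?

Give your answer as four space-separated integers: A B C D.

Step 1: PC=0 exec 'MOV A, 3'. After: A=3 B=0 C=0 D=0 ZF=0 PC=1
Step 2: PC=1 exec 'MOV B, 5'. After: A=3 B=5 C=0 D=0 ZF=0 PC=2
Step 3: PC=2 exec 'SUB D, D'. After: A=3 B=5 C=0 D=0 ZF=1 PC=3
Step 4: PC=3 exec 'SUB A, 1'. After: A=2 B=5 C=0 D=0 ZF=0 PC=4
Step 5: PC=4 exec 'JNZ 2'. After: A=2 B=5 C=0 D=0 ZF=0 PC=2
Step 6: PC=2 exec 'SUB D, D'. After: A=2 B=5 C=0 D=0 ZF=1 PC=3
Step 7: PC=3 exec 'SUB A, 1'. After: A=1 B=5 C=0 D=0 ZF=0 PC=4
Step 8: PC=4 exec 'JNZ 2'. After: A=1 B=5 C=0 D=0 ZF=0 PC=2
Step 9: PC=2 exec 'SUB D, D'. After: A=1 B=5 C=0 D=0 ZF=1 PC=3
Step 10: PC=3 exec 'SUB A, 1'. After: A=0 B=5 C=0 D=0 ZF=1 PC=4
Step 11: PC=4 exec 'JNZ 2'. After: A=0 B=5 C=0 D=0 ZF=1 PC=5
Step 12: PC=5 exec 'MOV B, 4'. After: A=0 B=4 C=0 D=0 ZF=1 PC=6
Step 13: PC=6 exec 'MOV D, 1'. After: A=0 B=4 C=0 D=1 ZF=1 PC=7
Step 14: PC=7 exec 'ADD D, 5'. After: A=0 B=4 C=0 D=6 ZF=0 PC=8
Step 15: PC=8 exec 'MOV D, 5'. After: A=0 B=4 C=0 D=5 ZF=0 PC=9
Step 16: PC=9 exec 'ADD C, 2'. After: A=0 B=4 C=2 D=5 ZF=0 PC=10
Step 17: PC=10 exec 'ADD B, 5'. After: A=0 B=9 C=2 D=5 ZF=0 PC=11
Step 18: PC=11 exec 'HALT'. After: A=0 B=9 C=2 D=5 ZF=0 PC=11 HALTED

Answer: 0 9 2 5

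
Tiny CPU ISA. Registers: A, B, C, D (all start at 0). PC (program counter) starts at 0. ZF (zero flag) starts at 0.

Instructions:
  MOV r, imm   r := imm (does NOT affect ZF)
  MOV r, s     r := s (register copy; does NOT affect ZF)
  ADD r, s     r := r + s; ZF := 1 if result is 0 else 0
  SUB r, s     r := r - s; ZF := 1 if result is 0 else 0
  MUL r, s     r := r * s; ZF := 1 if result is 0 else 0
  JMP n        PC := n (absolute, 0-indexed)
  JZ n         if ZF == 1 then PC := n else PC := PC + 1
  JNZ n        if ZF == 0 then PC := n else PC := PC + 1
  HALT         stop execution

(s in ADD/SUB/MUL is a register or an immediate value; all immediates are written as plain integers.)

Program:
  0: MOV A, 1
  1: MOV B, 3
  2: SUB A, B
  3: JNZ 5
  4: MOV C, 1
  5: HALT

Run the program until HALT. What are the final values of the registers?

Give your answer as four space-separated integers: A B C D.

Step 1: PC=0 exec 'MOV A, 1'. After: A=1 B=0 C=0 D=0 ZF=0 PC=1
Step 2: PC=1 exec 'MOV B, 3'. After: A=1 B=3 C=0 D=0 ZF=0 PC=2
Step 3: PC=2 exec 'SUB A, B'. After: A=-2 B=3 C=0 D=0 ZF=0 PC=3
Step 4: PC=3 exec 'JNZ 5'. After: A=-2 B=3 C=0 D=0 ZF=0 PC=5
Step 5: PC=5 exec 'HALT'. After: A=-2 B=3 C=0 D=0 ZF=0 PC=5 HALTED

Answer: -2 3 0 0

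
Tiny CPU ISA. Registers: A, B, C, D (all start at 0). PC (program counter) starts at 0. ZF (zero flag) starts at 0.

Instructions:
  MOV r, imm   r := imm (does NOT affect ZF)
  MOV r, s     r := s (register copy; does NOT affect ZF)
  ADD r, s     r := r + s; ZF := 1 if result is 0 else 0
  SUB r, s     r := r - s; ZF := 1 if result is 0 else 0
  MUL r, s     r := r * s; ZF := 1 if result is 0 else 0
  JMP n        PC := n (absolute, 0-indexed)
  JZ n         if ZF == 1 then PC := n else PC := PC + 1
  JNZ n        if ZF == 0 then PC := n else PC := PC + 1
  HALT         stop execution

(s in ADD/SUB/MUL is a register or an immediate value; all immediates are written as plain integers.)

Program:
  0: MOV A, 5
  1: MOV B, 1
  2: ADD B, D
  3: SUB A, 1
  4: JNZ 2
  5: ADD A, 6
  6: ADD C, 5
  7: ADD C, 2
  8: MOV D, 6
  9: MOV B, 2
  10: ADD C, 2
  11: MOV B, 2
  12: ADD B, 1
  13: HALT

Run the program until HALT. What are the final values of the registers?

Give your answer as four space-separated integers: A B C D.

Step 1: PC=0 exec 'MOV A, 5'. After: A=5 B=0 C=0 D=0 ZF=0 PC=1
Step 2: PC=1 exec 'MOV B, 1'. After: A=5 B=1 C=0 D=0 ZF=0 PC=2
Step 3: PC=2 exec 'ADD B, D'. After: A=5 B=1 C=0 D=0 ZF=0 PC=3
Step 4: PC=3 exec 'SUB A, 1'. After: A=4 B=1 C=0 D=0 ZF=0 PC=4
Step 5: PC=4 exec 'JNZ 2'. After: A=4 B=1 C=0 D=0 ZF=0 PC=2
Step 6: PC=2 exec 'ADD B, D'. After: A=4 B=1 C=0 D=0 ZF=0 PC=3
Step 7: PC=3 exec 'SUB A, 1'. After: A=3 B=1 C=0 D=0 ZF=0 PC=4
Step 8: PC=4 exec 'JNZ 2'. After: A=3 B=1 C=0 D=0 ZF=0 PC=2
Step 9: PC=2 exec 'ADD B, D'. After: A=3 B=1 C=0 D=0 ZF=0 PC=3
Step 10: PC=3 exec 'SUB A, 1'. After: A=2 B=1 C=0 D=0 ZF=0 PC=4
Step 11: PC=4 exec 'JNZ 2'. After: A=2 B=1 C=0 D=0 ZF=0 PC=2
Step 12: PC=2 exec 'ADD B, D'. After: A=2 B=1 C=0 D=0 ZF=0 PC=3
Step 13: PC=3 exec 'SUB A, 1'. After: A=1 B=1 C=0 D=0 ZF=0 PC=4
Step 14: PC=4 exec 'JNZ 2'. After: A=1 B=1 C=0 D=0 ZF=0 PC=2
Step 15: PC=2 exec 'ADD B, D'. After: A=1 B=1 C=0 D=0 ZF=0 PC=3
Step 16: PC=3 exec 'SUB A, 1'. After: A=0 B=1 C=0 D=0 ZF=1 PC=4
Step 17: PC=4 exec 'JNZ 2'. After: A=0 B=1 C=0 D=0 ZF=1 PC=5
Step 18: PC=5 exec 'ADD A, 6'. After: A=6 B=1 C=0 D=0 ZF=0 PC=6
Step 19: PC=6 exec 'ADD C, 5'. After: A=6 B=1 C=5 D=0 ZF=0 PC=7
Step 20: PC=7 exec 'ADD C, 2'. After: A=6 B=1 C=7 D=0 ZF=0 PC=8
Step 21: PC=8 exec 'MOV D, 6'. After: A=6 B=1 C=7 D=6 ZF=0 PC=9
Step 22: PC=9 exec 'MOV B, 2'. After: A=6 B=2 C=7 D=6 ZF=0 PC=10
Step 23: PC=10 exec 'ADD C, 2'. After: A=6 B=2 C=9 D=6 ZF=0 PC=11
Step 24: PC=11 exec 'MOV B, 2'. After: A=6 B=2 C=9 D=6 ZF=0 PC=12
Step 25: PC=12 exec 'ADD B, 1'. After: A=6 B=3 C=9 D=6 ZF=0 PC=13
Step 26: PC=13 exec 'HALT'. After: A=6 B=3 C=9 D=6 ZF=0 PC=13 HALTED

Answer: 6 3 9 6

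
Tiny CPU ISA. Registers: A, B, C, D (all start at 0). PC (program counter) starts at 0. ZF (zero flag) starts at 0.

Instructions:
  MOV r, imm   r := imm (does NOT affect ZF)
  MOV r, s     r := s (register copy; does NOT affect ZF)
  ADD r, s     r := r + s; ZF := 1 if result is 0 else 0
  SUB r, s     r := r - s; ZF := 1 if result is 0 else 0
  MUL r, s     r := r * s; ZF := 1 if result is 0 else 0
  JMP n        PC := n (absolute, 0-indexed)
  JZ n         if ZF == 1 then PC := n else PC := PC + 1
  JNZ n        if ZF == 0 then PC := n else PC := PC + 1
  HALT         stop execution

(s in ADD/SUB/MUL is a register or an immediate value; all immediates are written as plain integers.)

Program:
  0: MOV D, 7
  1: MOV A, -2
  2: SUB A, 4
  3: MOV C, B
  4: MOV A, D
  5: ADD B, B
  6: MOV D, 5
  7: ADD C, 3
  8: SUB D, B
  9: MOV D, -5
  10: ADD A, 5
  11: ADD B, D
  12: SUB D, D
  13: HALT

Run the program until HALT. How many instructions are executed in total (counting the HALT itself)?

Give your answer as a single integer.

Answer: 14

Derivation:
Step 1: PC=0 exec 'MOV D, 7'. After: A=0 B=0 C=0 D=7 ZF=0 PC=1
Step 2: PC=1 exec 'MOV A, -2'. After: A=-2 B=0 C=0 D=7 ZF=0 PC=2
Step 3: PC=2 exec 'SUB A, 4'. After: A=-6 B=0 C=0 D=7 ZF=0 PC=3
Step 4: PC=3 exec 'MOV C, B'. After: A=-6 B=0 C=0 D=7 ZF=0 PC=4
Step 5: PC=4 exec 'MOV A, D'. After: A=7 B=0 C=0 D=7 ZF=0 PC=5
Step 6: PC=5 exec 'ADD B, B'. After: A=7 B=0 C=0 D=7 ZF=1 PC=6
Step 7: PC=6 exec 'MOV D, 5'. After: A=7 B=0 C=0 D=5 ZF=1 PC=7
Step 8: PC=7 exec 'ADD C, 3'. After: A=7 B=0 C=3 D=5 ZF=0 PC=8
Step 9: PC=8 exec 'SUB D, B'. After: A=7 B=0 C=3 D=5 ZF=0 PC=9
Step 10: PC=9 exec 'MOV D, -5'. After: A=7 B=0 C=3 D=-5 ZF=0 PC=10
Step 11: PC=10 exec 'ADD A, 5'. After: A=12 B=0 C=3 D=-5 ZF=0 PC=11
Step 12: PC=11 exec 'ADD B, D'. After: A=12 B=-5 C=3 D=-5 ZF=0 PC=12
Step 13: PC=12 exec 'SUB D, D'. After: A=12 B=-5 C=3 D=0 ZF=1 PC=13
Step 14: PC=13 exec 'HALT'. After: A=12 B=-5 C=3 D=0 ZF=1 PC=13 HALTED
Total instructions executed: 14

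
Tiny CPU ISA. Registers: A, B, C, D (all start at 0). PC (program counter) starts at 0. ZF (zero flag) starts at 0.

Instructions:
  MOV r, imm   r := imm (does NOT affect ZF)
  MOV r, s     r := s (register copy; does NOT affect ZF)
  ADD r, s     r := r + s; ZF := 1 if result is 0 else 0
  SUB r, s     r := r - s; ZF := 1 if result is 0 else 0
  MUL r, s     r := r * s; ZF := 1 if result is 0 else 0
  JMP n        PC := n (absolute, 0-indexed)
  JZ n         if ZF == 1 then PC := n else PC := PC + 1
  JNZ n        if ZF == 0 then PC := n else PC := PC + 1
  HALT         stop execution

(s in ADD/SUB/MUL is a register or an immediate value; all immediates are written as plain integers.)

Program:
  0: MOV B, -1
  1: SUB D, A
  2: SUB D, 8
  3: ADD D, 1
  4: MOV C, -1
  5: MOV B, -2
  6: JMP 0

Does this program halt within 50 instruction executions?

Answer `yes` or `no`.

Answer: no

Derivation:
Step 1: PC=0 exec 'MOV B, -1'. After: A=0 B=-1 C=0 D=0 ZF=0 PC=1
Step 2: PC=1 exec 'SUB D, A'. After: A=0 B=-1 C=0 D=0 ZF=1 PC=2
Step 3: PC=2 exec 'SUB D, 8'. After: A=0 B=-1 C=0 D=-8 ZF=0 PC=3
Step 4: PC=3 exec 'ADD D, 1'. After: A=0 B=-1 C=0 D=-7 ZF=0 PC=4
Step 5: PC=4 exec 'MOV C, -1'. After: A=0 B=-1 C=-1 D=-7 ZF=0 PC=5
Step 6: PC=5 exec 'MOV B, -2'. After: A=0 B=-2 C=-1 D=-7 ZF=0 PC=6
Step 7: PC=6 exec 'JMP 0'. After: A=0 B=-2 C=-1 D=-7 ZF=0 PC=0
Step 8: PC=0 exec 'MOV B, -1'. After: A=0 B=-1 C=-1 D=-7 ZF=0 PC=1
Step 9: PC=1 exec 'SUB D, A'. After: A=0 B=-1 C=-1 D=-7 ZF=0 PC=2
Step 10: PC=2 exec 'SUB D, 8'. After: A=0 B=-1 C=-1 D=-15 ZF=0 PC=3
Step 11: PC=3 exec 'ADD D, 1'. After: A=0 B=-1 C=-1 D=-14 ZF=0 PC=4
Step 12: PC=4 exec 'MOV C, -1'. After: A=0 B=-1 C=-1 D=-14 ZF=0 PC=5
Step 13: PC=5 exec 'MOV B, -2'. After: A=0 B=-2 C=-1 D=-14 ZF=0 PC=6
Step 14: PC=6 exec 'JMP 0'. After: A=0 B=-2 C=-1 D=-14 ZF=0 PC=0
Step 15: PC=0 exec 'MOV B, -1'. After: A=0 B=-1 C=-1 D=-14 ZF=0 PC=1
After 50 steps: not halted. PC revisits the same instructions with no path to HALT; will never halt.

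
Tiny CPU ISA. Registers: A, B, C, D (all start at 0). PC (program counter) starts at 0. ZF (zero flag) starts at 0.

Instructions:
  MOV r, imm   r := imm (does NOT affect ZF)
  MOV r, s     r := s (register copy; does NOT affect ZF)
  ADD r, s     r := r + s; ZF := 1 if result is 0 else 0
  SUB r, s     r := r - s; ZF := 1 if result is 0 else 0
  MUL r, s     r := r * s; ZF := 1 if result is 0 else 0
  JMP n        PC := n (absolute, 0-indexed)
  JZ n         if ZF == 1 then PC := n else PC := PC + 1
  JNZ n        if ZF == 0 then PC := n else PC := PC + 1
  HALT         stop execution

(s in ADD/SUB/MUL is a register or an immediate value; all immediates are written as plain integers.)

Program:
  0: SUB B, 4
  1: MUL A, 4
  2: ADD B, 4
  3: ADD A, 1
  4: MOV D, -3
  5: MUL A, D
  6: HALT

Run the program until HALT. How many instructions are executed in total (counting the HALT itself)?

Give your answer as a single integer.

Answer: 7

Derivation:
Step 1: PC=0 exec 'SUB B, 4'. After: A=0 B=-4 C=0 D=0 ZF=0 PC=1
Step 2: PC=1 exec 'MUL A, 4'. After: A=0 B=-4 C=0 D=0 ZF=1 PC=2
Step 3: PC=2 exec 'ADD B, 4'. After: A=0 B=0 C=0 D=0 ZF=1 PC=3
Step 4: PC=3 exec 'ADD A, 1'. After: A=1 B=0 C=0 D=0 ZF=0 PC=4
Step 5: PC=4 exec 'MOV D, -3'. After: A=1 B=0 C=0 D=-3 ZF=0 PC=5
Step 6: PC=5 exec 'MUL A, D'. After: A=-3 B=0 C=0 D=-3 ZF=0 PC=6
Step 7: PC=6 exec 'HALT'. After: A=-3 B=0 C=0 D=-3 ZF=0 PC=6 HALTED
Total instructions executed: 7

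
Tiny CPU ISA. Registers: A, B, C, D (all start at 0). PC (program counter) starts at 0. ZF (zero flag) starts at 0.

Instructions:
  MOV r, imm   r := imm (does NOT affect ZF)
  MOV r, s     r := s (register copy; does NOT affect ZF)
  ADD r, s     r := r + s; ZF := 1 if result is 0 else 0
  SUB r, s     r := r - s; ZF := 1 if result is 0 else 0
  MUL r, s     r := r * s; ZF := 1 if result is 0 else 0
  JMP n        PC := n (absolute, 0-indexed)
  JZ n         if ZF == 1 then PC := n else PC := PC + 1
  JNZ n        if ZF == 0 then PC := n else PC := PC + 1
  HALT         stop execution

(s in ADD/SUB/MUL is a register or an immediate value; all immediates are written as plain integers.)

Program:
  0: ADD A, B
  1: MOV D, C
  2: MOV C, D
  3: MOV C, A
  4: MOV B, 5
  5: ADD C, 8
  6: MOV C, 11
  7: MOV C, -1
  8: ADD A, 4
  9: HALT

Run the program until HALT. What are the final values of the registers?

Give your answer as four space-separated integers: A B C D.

Step 1: PC=0 exec 'ADD A, B'. After: A=0 B=0 C=0 D=0 ZF=1 PC=1
Step 2: PC=1 exec 'MOV D, C'. After: A=0 B=0 C=0 D=0 ZF=1 PC=2
Step 3: PC=2 exec 'MOV C, D'. After: A=0 B=0 C=0 D=0 ZF=1 PC=3
Step 4: PC=3 exec 'MOV C, A'. After: A=0 B=0 C=0 D=0 ZF=1 PC=4
Step 5: PC=4 exec 'MOV B, 5'. After: A=0 B=5 C=0 D=0 ZF=1 PC=5
Step 6: PC=5 exec 'ADD C, 8'. After: A=0 B=5 C=8 D=0 ZF=0 PC=6
Step 7: PC=6 exec 'MOV C, 11'. After: A=0 B=5 C=11 D=0 ZF=0 PC=7
Step 8: PC=7 exec 'MOV C, -1'. After: A=0 B=5 C=-1 D=0 ZF=0 PC=8
Step 9: PC=8 exec 'ADD A, 4'. After: A=4 B=5 C=-1 D=0 ZF=0 PC=9
Step 10: PC=9 exec 'HALT'. After: A=4 B=5 C=-1 D=0 ZF=0 PC=9 HALTED

Answer: 4 5 -1 0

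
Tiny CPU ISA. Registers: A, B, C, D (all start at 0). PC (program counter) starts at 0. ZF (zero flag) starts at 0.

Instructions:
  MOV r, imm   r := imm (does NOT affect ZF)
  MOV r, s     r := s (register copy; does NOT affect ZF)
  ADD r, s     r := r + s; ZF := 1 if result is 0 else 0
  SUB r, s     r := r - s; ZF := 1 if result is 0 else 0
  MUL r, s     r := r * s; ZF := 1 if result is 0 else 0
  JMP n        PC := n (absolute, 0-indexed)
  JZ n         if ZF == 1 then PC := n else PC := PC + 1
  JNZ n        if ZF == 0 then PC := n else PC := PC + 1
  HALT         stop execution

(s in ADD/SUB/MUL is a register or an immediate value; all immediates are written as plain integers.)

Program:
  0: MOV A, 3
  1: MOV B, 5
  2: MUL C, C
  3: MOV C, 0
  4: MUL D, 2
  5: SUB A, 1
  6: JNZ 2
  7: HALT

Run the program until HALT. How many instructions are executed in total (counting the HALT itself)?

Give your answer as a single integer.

Step 1: PC=0 exec 'MOV A, 3'. After: A=3 B=0 C=0 D=0 ZF=0 PC=1
Step 2: PC=1 exec 'MOV B, 5'. After: A=3 B=5 C=0 D=0 ZF=0 PC=2
Step 3: PC=2 exec 'MUL C, C'. After: A=3 B=5 C=0 D=0 ZF=1 PC=3
Step 4: PC=3 exec 'MOV C, 0'. After: A=3 B=5 C=0 D=0 ZF=1 PC=4
Step 5: PC=4 exec 'MUL D, 2'. After: A=3 B=5 C=0 D=0 ZF=1 PC=5
Step 6: PC=5 exec 'SUB A, 1'. After: A=2 B=5 C=0 D=0 ZF=0 PC=6
Step 7: PC=6 exec 'JNZ 2'. After: A=2 B=5 C=0 D=0 ZF=0 PC=2
Step 8: PC=2 exec 'MUL C, C'. After: A=2 B=5 C=0 D=0 ZF=1 PC=3
Step 9: PC=3 exec 'MOV C, 0'. After: A=2 B=5 C=0 D=0 ZF=1 PC=4
Step 10: PC=4 exec 'MUL D, 2'. After: A=2 B=5 C=0 D=0 ZF=1 PC=5
Step 11: PC=5 exec 'SUB A, 1'. After: A=1 B=5 C=0 D=0 ZF=0 PC=6
Step 12: PC=6 exec 'JNZ 2'. After: A=1 B=5 C=0 D=0 ZF=0 PC=2
Step 13: PC=2 exec 'MUL C, C'. After: A=1 B=5 C=0 D=0 ZF=1 PC=3
Step 14: PC=3 exec 'MOV C, 0'. After: A=1 B=5 C=0 D=0 ZF=1 PC=4
Step 15: PC=4 exec 'MUL D, 2'. After: A=1 B=5 C=0 D=0 ZF=1 PC=5
Step 16: PC=5 exec 'SUB A, 1'. After: A=0 B=5 C=0 D=0 ZF=1 PC=6
Step 17: PC=6 exec 'JNZ 2'. After: A=0 B=5 C=0 D=0 ZF=1 PC=7
Step 18: PC=7 exec 'HALT'. After: A=0 B=5 C=0 D=0 ZF=1 PC=7 HALTED
Total instructions executed: 18

Answer: 18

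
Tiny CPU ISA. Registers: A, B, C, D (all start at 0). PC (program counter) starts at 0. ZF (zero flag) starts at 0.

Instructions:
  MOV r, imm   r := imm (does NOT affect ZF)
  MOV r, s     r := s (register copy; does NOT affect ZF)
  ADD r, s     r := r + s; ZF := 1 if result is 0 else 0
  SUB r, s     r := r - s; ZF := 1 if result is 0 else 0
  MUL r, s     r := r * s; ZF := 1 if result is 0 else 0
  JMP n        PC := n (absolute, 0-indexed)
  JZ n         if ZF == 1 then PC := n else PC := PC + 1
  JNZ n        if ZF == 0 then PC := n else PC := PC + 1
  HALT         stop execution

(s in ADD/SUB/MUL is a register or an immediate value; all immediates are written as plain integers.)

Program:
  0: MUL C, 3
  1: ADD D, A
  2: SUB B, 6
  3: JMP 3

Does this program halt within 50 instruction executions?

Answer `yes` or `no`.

Step 1: PC=0 exec 'MUL C, 3'. After: A=0 B=0 C=0 D=0 ZF=1 PC=1
Step 2: PC=1 exec 'ADD D, A'. After: A=0 B=0 C=0 D=0 ZF=1 PC=2
Step 3: PC=2 exec 'SUB B, 6'. After: A=0 B=-6 C=0 D=0 ZF=0 PC=3
Step 4: PC=3 exec 'JMP 3'. After: A=0 B=-6 C=0 D=0 ZF=0 PC=3
State after step 4 equals state after step 3: the program is in a cycle of length 1 and will never halt.

Answer: no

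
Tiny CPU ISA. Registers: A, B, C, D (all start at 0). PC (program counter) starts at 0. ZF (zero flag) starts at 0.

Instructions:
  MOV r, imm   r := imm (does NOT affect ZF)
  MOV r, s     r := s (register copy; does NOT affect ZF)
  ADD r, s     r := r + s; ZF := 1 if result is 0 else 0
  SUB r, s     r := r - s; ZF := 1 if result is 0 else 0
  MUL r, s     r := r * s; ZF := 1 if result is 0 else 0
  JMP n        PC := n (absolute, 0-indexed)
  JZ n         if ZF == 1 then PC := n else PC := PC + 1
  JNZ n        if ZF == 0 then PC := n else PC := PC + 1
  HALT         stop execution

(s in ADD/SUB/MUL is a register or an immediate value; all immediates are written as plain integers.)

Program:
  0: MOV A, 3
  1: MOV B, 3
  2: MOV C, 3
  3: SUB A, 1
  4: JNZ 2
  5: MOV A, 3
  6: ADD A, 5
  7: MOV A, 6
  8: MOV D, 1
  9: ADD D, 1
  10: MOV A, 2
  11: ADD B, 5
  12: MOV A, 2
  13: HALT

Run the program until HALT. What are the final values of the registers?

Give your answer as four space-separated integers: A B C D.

Answer: 2 8 3 2

Derivation:
Step 1: PC=0 exec 'MOV A, 3'. After: A=3 B=0 C=0 D=0 ZF=0 PC=1
Step 2: PC=1 exec 'MOV B, 3'. After: A=3 B=3 C=0 D=0 ZF=0 PC=2
Step 3: PC=2 exec 'MOV C, 3'. After: A=3 B=3 C=3 D=0 ZF=0 PC=3
Step 4: PC=3 exec 'SUB A, 1'. After: A=2 B=3 C=3 D=0 ZF=0 PC=4
Step 5: PC=4 exec 'JNZ 2'. After: A=2 B=3 C=3 D=0 ZF=0 PC=2
Step 6: PC=2 exec 'MOV C, 3'. After: A=2 B=3 C=3 D=0 ZF=0 PC=3
Step 7: PC=3 exec 'SUB A, 1'. After: A=1 B=3 C=3 D=0 ZF=0 PC=4
Step 8: PC=4 exec 'JNZ 2'. After: A=1 B=3 C=3 D=0 ZF=0 PC=2
Step 9: PC=2 exec 'MOV C, 3'. After: A=1 B=3 C=3 D=0 ZF=0 PC=3
Step 10: PC=3 exec 'SUB A, 1'. After: A=0 B=3 C=3 D=0 ZF=1 PC=4
Step 11: PC=4 exec 'JNZ 2'. After: A=0 B=3 C=3 D=0 ZF=1 PC=5
Step 12: PC=5 exec 'MOV A, 3'. After: A=3 B=3 C=3 D=0 ZF=1 PC=6
Step 13: PC=6 exec 'ADD A, 5'. After: A=8 B=3 C=3 D=0 ZF=0 PC=7
Step 14: PC=7 exec 'MOV A, 6'. After: A=6 B=3 C=3 D=0 ZF=0 PC=8
Step 15: PC=8 exec 'MOV D, 1'. After: A=6 B=3 C=3 D=1 ZF=0 PC=9
Step 16: PC=9 exec 'ADD D, 1'. After: A=6 B=3 C=3 D=2 ZF=0 PC=10
Step 17: PC=10 exec 'MOV A, 2'. After: A=2 B=3 C=3 D=2 ZF=0 PC=11
Step 18: PC=11 exec 'ADD B, 5'. After: A=2 B=8 C=3 D=2 ZF=0 PC=12
Step 19: PC=12 exec 'MOV A, 2'. After: A=2 B=8 C=3 D=2 ZF=0 PC=13
Step 20: PC=13 exec 'HALT'. After: A=2 B=8 C=3 D=2 ZF=0 PC=13 HALTED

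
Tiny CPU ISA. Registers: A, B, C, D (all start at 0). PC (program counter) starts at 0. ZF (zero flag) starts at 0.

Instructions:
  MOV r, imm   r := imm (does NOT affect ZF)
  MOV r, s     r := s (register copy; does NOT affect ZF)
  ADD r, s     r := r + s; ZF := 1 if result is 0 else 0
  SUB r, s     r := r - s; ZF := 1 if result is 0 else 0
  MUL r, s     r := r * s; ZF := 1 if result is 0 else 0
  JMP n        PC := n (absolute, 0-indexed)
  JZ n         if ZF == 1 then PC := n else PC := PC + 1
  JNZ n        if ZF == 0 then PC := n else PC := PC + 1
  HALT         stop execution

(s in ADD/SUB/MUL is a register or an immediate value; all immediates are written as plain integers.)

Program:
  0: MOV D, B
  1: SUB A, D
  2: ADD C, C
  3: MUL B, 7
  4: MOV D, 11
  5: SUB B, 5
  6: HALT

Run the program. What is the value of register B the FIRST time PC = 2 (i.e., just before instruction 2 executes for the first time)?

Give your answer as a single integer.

Step 1: PC=0 exec 'MOV D, B'. After: A=0 B=0 C=0 D=0 ZF=0 PC=1
Step 2: PC=1 exec 'SUB A, D'. After: A=0 B=0 C=0 D=0 ZF=1 PC=2
First time PC=2: B=0

0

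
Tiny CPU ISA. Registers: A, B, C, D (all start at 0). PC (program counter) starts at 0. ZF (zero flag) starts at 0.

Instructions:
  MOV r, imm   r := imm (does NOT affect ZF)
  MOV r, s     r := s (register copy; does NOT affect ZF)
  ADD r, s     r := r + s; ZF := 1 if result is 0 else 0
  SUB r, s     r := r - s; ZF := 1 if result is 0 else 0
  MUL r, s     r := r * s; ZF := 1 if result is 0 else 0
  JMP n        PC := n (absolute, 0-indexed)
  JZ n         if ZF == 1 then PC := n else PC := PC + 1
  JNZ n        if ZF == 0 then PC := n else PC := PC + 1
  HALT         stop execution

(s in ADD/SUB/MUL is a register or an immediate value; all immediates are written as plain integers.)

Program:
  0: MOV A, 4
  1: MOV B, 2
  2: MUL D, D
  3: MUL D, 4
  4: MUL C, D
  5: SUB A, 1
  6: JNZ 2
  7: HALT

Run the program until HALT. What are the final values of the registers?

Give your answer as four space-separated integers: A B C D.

Step 1: PC=0 exec 'MOV A, 4'. After: A=4 B=0 C=0 D=0 ZF=0 PC=1
Step 2: PC=1 exec 'MOV B, 2'. After: A=4 B=2 C=0 D=0 ZF=0 PC=2
Step 3: PC=2 exec 'MUL D, D'. After: A=4 B=2 C=0 D=0 ZF=1 PC=3
Step 4: PC=3 exec 'MUL D, 4'. After: A=4 B=2 C=0 D=0 ZF=1 PC=4
Step 5: PC=4 exec 'MUL C, D'. After: A=4 B=2 C=0 D=0 ZF=1 PC=5
Step 6: PC=5 exec 'SUB A, 1'. After: A=3 B=2 C=0 D=0 ZF=0 PC=6
Step 7: PC=6 exec 'JNZ 2'. After: A=3 B=2 C=0 D=0 ZF=0 PC=2
Step 8: PC=2 exec 'MUL D, D'. After: A=3 B=2 C=0 D=0 ZF=1 PC=3
Step 9: PC=3 exec 'MUL D, 4'. After: A=3 B=2 C=0 D=0 ZF=1 PC=4
Step 10: PC=4 exec 'MUL C, D'. After: A=3 B=2 C=0 D=0 ZF=1 PC=5
Step 11: PC=5 exec 'SUB A, 1'. After: A=2 B=2 C=0 D=0 ZF=0 PC=6
Step 12: PC=6 exec 'JNZ 2'. After: A=2 B=2 C=0 D=0 ZF=0 PC=2
Step 13: PC=2 exec 'MUL D, D'. After: A=2 B=2 C=0 D=0 ZF=1 PC=3
Step 14: PC=3 exec 'MUL D, 4'. After: A=2 B=2 C=0 D=0 ZF=1 PC=4
Step 15: PC=4 exec 'MUL C, D'. After: A=2 B=2 C=0 D=0 ZF=1 PC=5
Step 16: PC=5 exec 'SUB A, 1'. After: A=1 B=2 C=0 D=0 ZF=0 PC=6
Step 17: PC=6 exec 'JNZ 2'. After: A=1 B=2 C=0 D=0 ZF=0 PC=2
Step 18: PC=2 exec 'MUL D, D'. After: A=1 B=2 C=0 D=0 ZF=1 PC=3
Step 19: PC=3 exec 'MUL D, 4'. After: A=1 B=2 C=0 D=0 ZF=1 PC=4
Step 20: PC=4 exec 'MUL C, D'. After: A=1 B=2 C=0 D=0 ZF=1 PC=5
Step 21: PC=5 exec 'SUB A, 1'. After: A=0 B=2 C=0 D=0 ZF=1 PC=6
Step 22: PC=6 exec 'JNZ 2'. After: A=0 B=2 C=0 D=0 ZF=1 PC=7
Step 23: PC=7 exec 'HALT'. After: A=0 B=2 C=0 D=0 ZF=1 PC=7 HALTED

Answer: 0 2 0 0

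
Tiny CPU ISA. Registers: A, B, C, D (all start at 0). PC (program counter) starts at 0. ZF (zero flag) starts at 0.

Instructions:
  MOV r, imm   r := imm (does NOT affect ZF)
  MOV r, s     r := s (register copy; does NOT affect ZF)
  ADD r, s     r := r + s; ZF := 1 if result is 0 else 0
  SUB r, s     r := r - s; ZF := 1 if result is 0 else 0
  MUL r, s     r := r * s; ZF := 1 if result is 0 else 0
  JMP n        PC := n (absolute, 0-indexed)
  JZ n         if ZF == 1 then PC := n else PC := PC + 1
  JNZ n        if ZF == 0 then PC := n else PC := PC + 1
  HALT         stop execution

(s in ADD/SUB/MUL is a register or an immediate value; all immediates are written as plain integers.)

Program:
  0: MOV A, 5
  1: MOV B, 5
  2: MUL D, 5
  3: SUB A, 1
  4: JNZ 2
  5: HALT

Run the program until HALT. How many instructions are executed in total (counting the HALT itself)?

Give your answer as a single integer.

Step 1: PC=0 exec 'MOV A, 5'. After: A=5 B=0 C=0 D=0 ZF=0 PC=1
Step 2: PC=1 exec 'MOV B, 5'. After: A=5 B=5 C=0 D=0 ZF=0 PC=2
Step 3: PC=2 exec 'MUL D, 5'. After: A=5 B=5 C=0 D=0 ZF=1 PC=3
Step 4: PC=3 exec 'SUB A, 1'. After: A=4 B=5 C=0 D=0 ZF=0 PC=4
Step 5: PC=4 exec 'JNZ 2'. After: A=4 B=5 C=0 D=0 ZF=0 PC=2
Step 6: PC=2 exec 'MUL D, 5'. After: A=4 B=5 C=0 D=0 ZF=1 PC=3
Step 7: PC=3 exec 'SUB A, 1'. After: A=3 B=5 C=0 D=0 ZF=0 PC=4
Step 8: PC=4 exec 'JNZ 2'. After: A=3 B=5 C=0 D=0 ZF=0 PC=2
Step 9: PC=2 exec 'MUL D, 5'. After: A=3 B=5 C=0 D=0 ZF=1 PC=3
Step 10: PC=3 exec 'SUB A, 1'. After: A=2 B=5 C=0 D=0 ZF=0 PC=4
Step 11: PC=4 exec 'JNZ 2'. After: A=2 B=5 C=0 D=0 ZF=0 PC=2
Step 12: PC=2 exec 'MUL D, 5'. After: A=2 B=5 C=0 D=0 ZF=1 PC=3
Step 13: PC=3 exec 'SUB A, 1'. After: A=1 B=5 C=0 D=0 ZF=0 PC=4
Step 14: PC=4 exec 'JNZ 2'. After: A=1 B=5 C=0 D=0 ZF=0 PC=2
Step 15: PC=2 exec 'MUL D, 5'. After: A=1 B=5 C=0 D=0 ZF=1 PC=3
Step 16: PC=3 exec 'SUB A, 1'. After: A=0 B=5 C=0 D=0 ZF=1 PC=4
Step 17: PC=4 exec 'JNZ 2'. After: A=0 B=5 C=0 D=0 ZF=1 PC=5
Step 18: PC=5 exec 'HALT'. After: A=0 B=5 C=0 D=0 ZF=1 PC=5 HALTED
Total instructions executed: 18

Answer: 18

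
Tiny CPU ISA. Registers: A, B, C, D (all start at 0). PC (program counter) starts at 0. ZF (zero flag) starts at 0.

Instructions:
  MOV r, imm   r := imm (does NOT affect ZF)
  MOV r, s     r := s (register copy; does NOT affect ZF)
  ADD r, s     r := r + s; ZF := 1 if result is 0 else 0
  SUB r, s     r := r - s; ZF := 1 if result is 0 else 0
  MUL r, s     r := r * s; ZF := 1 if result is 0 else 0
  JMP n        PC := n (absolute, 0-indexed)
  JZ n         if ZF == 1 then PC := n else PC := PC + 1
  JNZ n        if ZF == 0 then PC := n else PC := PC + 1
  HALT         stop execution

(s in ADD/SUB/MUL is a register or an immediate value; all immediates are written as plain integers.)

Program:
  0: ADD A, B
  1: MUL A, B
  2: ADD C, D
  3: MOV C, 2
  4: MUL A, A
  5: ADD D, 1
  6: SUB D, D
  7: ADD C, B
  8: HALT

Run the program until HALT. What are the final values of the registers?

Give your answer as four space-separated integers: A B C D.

Step 1: PC=0 exec 'ADD A, B'. After: A=0 B=0 C=0 D=0 ZF=1 PC=1
Step 2: PC=1 exec 'MUL A, B'. After: A=0 B=0 C=0 D=0 ZF=1 PC=2
Step 3: PC=2 exec 'ADD C, D'. After: A=0 B=0 C=0 D=0 ZF=1 PC=3
Step 4: PC=3 exec 'MOV C, 2'. After: A=0 B=0 C=2 D=0 ZF=1 PC=4
Step 5: PC=4 exec 'MUL A, A'. After: A=0 B=0 C=2 D=0 ZF=1 PC=5
Step 6: PC=5 exec 'ADD D, 1'. After: A=0 B=0 C=2 D=1 ZF=0 PC=6
Step 7: PC=6 exec 'SUB D, D'. After: A=0 B=0 C=2 D=0 ZF=1 PC=7
Step 8: PC=7 exec 'ADD C, B'. After: A=0 B=0 C=2 D=0 ZF=0 PC=8
Step 9: PC=8 exec 'HALT'. After: A=0 B=0 C=2 D=0 ZF=0 PC=8 HALTED

Answer: 0 0 2 0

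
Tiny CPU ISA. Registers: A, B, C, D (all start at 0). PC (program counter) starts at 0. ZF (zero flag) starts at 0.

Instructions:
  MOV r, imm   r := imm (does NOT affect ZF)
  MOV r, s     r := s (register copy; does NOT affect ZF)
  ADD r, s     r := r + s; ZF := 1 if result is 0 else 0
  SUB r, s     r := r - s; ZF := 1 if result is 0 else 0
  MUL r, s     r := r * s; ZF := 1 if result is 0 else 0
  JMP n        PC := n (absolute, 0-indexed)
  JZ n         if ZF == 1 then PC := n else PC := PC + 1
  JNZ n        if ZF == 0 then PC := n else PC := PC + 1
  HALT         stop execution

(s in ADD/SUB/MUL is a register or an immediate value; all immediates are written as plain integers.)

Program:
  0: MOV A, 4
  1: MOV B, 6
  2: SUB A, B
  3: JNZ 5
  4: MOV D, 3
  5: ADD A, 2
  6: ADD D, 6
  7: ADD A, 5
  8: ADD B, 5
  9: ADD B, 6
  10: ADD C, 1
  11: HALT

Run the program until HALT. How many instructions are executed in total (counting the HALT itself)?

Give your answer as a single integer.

Answer: 11

Derivation:
Step 1: PC=0 exec 'MOV A, 4'. After: A=4 B=0 C=0 D=0 ZF=0 PC=1
Step 2: PC=1 exec 'MOV B, 6'. After: A=4 B=6 C=0 D=0 ZF=0 PC=2
Step 3: PC=2 exec 'SUB A, B'. After: A=-2 B=6 C=0 D=0 ZF=0 PC=3
Step 4: PC=3 exec 'JNZ 5'. After: A=-2 B=6 C=0 D=0 ZF=0 PC=5
Step 5: PC=5 exec 'ADD A, 2'. After: A=0 B=6 C=0 D=0 ZF=1 PC=6
Step 6: PC=6 exec 'ADD D, 6'. After: A=0 B=6 C=0 D=6 ZF=0 PC=7
Step 7: PC=7 exec 'ADD A, 5'. After: A=5 B=6 C=0 D=6 ZF=0 PC=8
Step 8: PC=8 exec 'ADD B, 5'. After: A=5 B=11 C=0 D=6 ZF=0 PC=9
Step 9: PC=9 exec 'ADD B, 6'. After: A=5 B=17 C=0 D=6 ZF=0 PC=10
Step 10: PC=10 exec 'ADD C, 1'. After: A=5 B=17 C=1 D=6 ZF=0 PC=11
Step 11: PC=11 exec 'HALT'. After: A=5 B=17 C=1 D=6 ZF=0 PC=11 HALTED
Total instructions executed: 11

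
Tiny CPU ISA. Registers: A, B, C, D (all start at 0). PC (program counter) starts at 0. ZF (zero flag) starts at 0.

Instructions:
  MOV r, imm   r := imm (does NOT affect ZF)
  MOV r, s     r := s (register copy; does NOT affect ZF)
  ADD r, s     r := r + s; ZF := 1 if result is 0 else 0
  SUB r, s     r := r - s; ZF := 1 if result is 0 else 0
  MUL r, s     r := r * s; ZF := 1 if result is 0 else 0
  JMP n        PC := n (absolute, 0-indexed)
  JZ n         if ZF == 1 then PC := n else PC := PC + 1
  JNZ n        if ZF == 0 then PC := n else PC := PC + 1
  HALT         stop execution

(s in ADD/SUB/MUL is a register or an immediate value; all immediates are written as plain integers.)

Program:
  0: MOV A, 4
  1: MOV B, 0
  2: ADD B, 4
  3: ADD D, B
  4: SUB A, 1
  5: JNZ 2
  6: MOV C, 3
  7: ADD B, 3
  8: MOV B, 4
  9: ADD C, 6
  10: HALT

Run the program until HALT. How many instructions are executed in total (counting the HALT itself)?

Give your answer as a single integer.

Answer: 23

Derivation:
Step 1: PC=0 exec 'MOV A, 4'. After: A=4 B=0 C=0 D=0 ZF=0 PC=1
Step 2: PC=1 exec 'MOV B, 0'. After: A=4 B=0 C=0 D=0 ZF=0 PC=2
Step 3: PC=2 exec 'ADD B, 4'. After: A=4 B=4 C=0 D=0 ZF=0 PC=3
Step 4: PC=3 exec 'ADD D, B'. After: A=4 B=4 C=0 D=4 ZF=0 PC=4
Step 5: PC=4 exec 'SUB A, 1'. After: A=3 B=4 C=0 D=4 ZF=0 PC=5
Step 6: PC=5 exec 'JNZ 2'. After: A=3 B=4 C=0 D=4 ZF=0 PC=2
Step 7: PC=2 exec 'ADD B, 4'. After: A=3 B=8 C=0 D=4 ZF=0 PC=3
Step 8: PC=3 exec 'ADD D, B'. After: A=3 B=8 C=0 D=12 ZF=0 PC=4
Step 9: PC=4 exec 'SUB A, 1'. After: A=2 B=8 C=0 D=12 ZF=0 PC=5
Step 10: PC=5 exec 'JNZ 2'. After: A=2 B=8 C=0 D=12 ZF=0 PC=2
Step 11: PC=2 exec 'ADD B, 4'. After: A=2 B=12 C=0 D=12 ZF=0 PC=3
Step 12: PC=3 exec 'ADD D, B'. After: A=2 B=12 C=0 D=24 ZF=0 PC=4
Step 13: PC=4 exec 'SUB A, 1'. After: A=1 B=12 C=0 D=24 ZF=0 PC=5
Step 14: PC=5 exec 'JNZ 2'. After: A=1 B=12 C=0 D=24 ZF=0 PC=2
Step 15: PC=2 exec 'ADD B, 4'. After: A=1 B=16 C=0 D=24 ZF=0 PC=3
Step 16: PC=3 exec 'ADD D, B'. After: A=1 B=16 C=0 D=40 ZF=0 PC=4
Step 17: PC=4 exec 'SUB A, 1'. After: A=0 B=16 C=0 D=40 ZF=1 PC=5
Step 18: PC=5 exec 'JNZ 2'. After: A=0 B=16 C=0 D=40 ZF=1 PC=6
Step 19: PC=6 exec 'MOV C, 3'. After: A=0 B=16 C=3 D=40 ZF=1 PC=7
Step 20: PC=7 exec 'ADD B, 3'. After: A=0 B=19 C=3 D=40 ZF=0 PC=8
Step 21: PC=8 exec 'MOV B, 4'. After: A=0 B=4 C=3 D=40 ZF=0 PC=9
Step 22: PC=9 exec 'ADD C, 6'. After: A=0 B=4 C=9 D=40 ZF=0 PC=10
Step 23: PC=10 exec 'HALT'. After: A=0 B=4 C=9 D=40 ZF=0 PC=10 HALTED
Total instructions executed: 23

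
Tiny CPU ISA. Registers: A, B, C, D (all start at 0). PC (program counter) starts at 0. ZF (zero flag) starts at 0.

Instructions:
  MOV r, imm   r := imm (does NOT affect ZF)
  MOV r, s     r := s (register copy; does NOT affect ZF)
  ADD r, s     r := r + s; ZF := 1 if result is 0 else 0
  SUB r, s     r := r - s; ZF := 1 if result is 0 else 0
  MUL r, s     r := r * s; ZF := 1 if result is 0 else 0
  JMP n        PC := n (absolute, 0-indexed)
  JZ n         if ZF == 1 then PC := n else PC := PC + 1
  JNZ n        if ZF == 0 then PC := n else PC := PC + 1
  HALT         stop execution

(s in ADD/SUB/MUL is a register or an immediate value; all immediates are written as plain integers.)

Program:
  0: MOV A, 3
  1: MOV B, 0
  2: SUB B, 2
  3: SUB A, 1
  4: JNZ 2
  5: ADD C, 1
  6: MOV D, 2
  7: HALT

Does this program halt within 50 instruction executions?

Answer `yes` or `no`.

Answer: yes

Derivation:
Step 1: PC=0 exec 'MOV A, 3'. After: A=3 B=0 C=0 D=0 ZF=0 PC=1
Step 2: PC=1 exec 'MOV B, 0'. After: A=3 B=0 C=0 D=0 ZF=0 PC=2
Step 3: PC=2 exec 'SUB B, 2'. After: A=3 B=-2 C=0 D=0 ZF=0 PC=3
Step 4: PC=3 exec 'SUB A, 1'. After: A=2 B=-2 C=0 D=0 ZF=0 PC=4
Step 5: PC=4 exec 'JNZ 2'. After: A=2 B=-2 C=0 D=0 ZF=0 PC=2
Step 6: PC=2 exec 'SUB B, 2'. After: A=2 B=-4 C=0 D=0 ZF=0 PC=3
Step 7: PC=3 exec 'SUB A, 1'. After: A=1 B=-4 C=0 D=0 ZF=0 PC=4
Step 8: PC=4 exec 'JNZ 2'. After: A=1 B=-4 C=0 D=0 ZF=0 PC=2
Step 9: PC=2 exec 'SUB B, 2'. After: A=1 B=-6 C=0 D=0 ZF=0 PC=3
Step 10: PC=3 exec 'SUB A, 1'. After: A=0 B=-6 C=0 D=0 ZF=1 PC=4
Step 11: PC=4 exec 'JNZ 2'. After: A=0 B=-6 C=0 D=0 ZF=1 PC=5
Step 12: PC=5 exec 'ADD C, 1'. After: A=0 B=-6 C=1 D=0 ZF=0 PC=6
Step 13: PC=6 exec 'MOV D, 2'. After: A=0 B=-6 C=1 D=2 ZF=0 PC=7
Step 14: PC=7 exec 'HALT'. After: A=0 B=-6 C=1 D=2 ZF=0 PC=7 HALTED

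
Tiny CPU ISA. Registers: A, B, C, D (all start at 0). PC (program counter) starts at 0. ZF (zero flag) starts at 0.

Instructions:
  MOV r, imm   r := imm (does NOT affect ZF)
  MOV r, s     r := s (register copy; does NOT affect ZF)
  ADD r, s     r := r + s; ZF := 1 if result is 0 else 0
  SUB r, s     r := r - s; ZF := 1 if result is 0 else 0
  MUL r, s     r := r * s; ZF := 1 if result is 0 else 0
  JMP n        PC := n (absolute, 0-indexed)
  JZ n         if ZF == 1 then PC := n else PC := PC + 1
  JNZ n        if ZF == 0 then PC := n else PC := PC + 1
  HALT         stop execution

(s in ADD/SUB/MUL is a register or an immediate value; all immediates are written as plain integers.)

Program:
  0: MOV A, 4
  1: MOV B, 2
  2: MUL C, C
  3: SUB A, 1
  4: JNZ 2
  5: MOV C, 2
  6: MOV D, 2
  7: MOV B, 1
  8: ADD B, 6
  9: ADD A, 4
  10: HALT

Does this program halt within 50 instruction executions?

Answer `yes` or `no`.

Step 1: PC=0 exec 'MOV A, 4'. After: A=4 B=0 C=0 D=0 ZF=0 PC=1
Step 2: PC=1 exec 'MOV B, 2'. After: A=4 B=2 C=0 D=0 ZF=0 PC=2
Step 3: PC=2 exec 'MUL C, C'. After: A=4 B=2 C=0 D=0 ZF=1 PC=3
Step 4: PC=3 exec 'SUB A, 1'. After: A=3 B=2 C=0 D=0 ZF=0 PC=4
Step 5: PC=4 exec 'JNZ 2'. After: A=3 B=2 C=0 D=0 ZF=0 PC=2
Step 6: PC=2 exec 'MUL C, C'. After: A=3 B=2 C=0 D=0 ZF=1 PC=3
Step 7: PC=3 exec 'SUB A, 1'. After: A=2 B=2 C=0 D=0 ZF=0 PC=4
Step 8: PC=4 exec 'JNZ 2'. After: A=2 B=2 C=0 D=0 ZF=0 PC=2
Step 9: PC=2 exec 'MUL C, C'. After: A=2 B=2 C=0 D=0 ZF=1 PC=3
Step 10: PC=3 exec 'SUB A, 1'. After: A=1 B=2 C=0 D=0 ZF=0 PC=4
Step 11: PC=4 exec 'JNZ 2'. After: A=1 B=2 C=0 D=0 ZF=0 PC=2
Step 12: PC=2 exec 'MUL C, C'. After: A=1 B=2 C=0 D=0 ZF=1 PC=3
Step 13: PC=3 exec 'SUB A, 1'. After: A=0 B=2 C=0 D=0 ZF=1 PC=4
Step 14: PC=4 exec 'JNZ 2'. After: A=0 B=2 C=0 D=0 ZF=1 PC=5
Step 15: PC=5 exec 'MOV C, 2'. After: A=0 B=2 C=2 D=0 ZF=1 PC=6
Step 16: PC=6 exec 'MOV D, 2'. After: A=0 B=2 C=2 D=2 ZF=1 PC=7
Step 17: PC=7 exec 'MOV B, 1'. After: A=0 B=1 C=2 D=2 ZF=1 PC=8
Step 18: PC=8 exec 'ADD B, 6'. After: A=0 B=7 C=2 D=2 ZF=0 PC=9
Step 19: PC=9 exec 'ADD A, 4'. After: A=4 B=7 C=2 D=2 ZF=0 PC=10
Step 20: PC=10 exec 'HALT'. After: A=4 B=7 C=2 D=2 ZF=0 PC=10 HALTED

Answer: yes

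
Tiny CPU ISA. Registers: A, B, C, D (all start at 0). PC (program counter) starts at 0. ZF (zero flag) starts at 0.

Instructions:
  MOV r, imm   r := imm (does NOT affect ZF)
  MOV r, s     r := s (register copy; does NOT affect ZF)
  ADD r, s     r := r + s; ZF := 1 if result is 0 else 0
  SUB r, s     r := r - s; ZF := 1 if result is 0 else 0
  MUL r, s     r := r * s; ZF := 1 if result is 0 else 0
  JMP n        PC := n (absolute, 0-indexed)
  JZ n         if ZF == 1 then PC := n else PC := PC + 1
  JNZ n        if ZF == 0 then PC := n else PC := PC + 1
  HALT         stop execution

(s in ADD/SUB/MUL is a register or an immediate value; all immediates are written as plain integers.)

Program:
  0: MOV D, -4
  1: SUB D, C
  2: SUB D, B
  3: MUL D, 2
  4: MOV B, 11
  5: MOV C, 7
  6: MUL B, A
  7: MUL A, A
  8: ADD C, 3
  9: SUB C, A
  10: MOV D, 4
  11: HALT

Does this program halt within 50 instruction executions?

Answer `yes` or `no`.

Step 1: PC=0 exec 'MOV D, -4'. After: A=0 B=0 C=0 D=-4 ZF=0 PC=1
Step 2: PC=1 exec 'SUB D, C'. After: A=0 B=0 C=0 D=-4 ZF=0 PC=2
Step 3: PC=2 exec 'SUB D, B'. After: A=0 B=0 C=0 D=-4 ZF=0 PC=3
Step 4: PC=3 exec 'MUL D, 2'. After: A=0 B=0 C=0 D=-8 ZF=0 PC=4
Step 5: PC=4 exec 'MOV B, 11'. After: A=0 B=11 C=0 D=-8 ZF=0 PC=5
Step 6: PC=5 exec 'MOV C, 7'. After: A=0 B=11 C=7 D=-8 ZF=0 PC=6
Step 7: PC=6 exec 'MUL B, A'. After: A=0 B=0 C=7 D=-8 ZF=1 PC=7
Step 8: PC=7 exec 'MUL A, A'. After: A=0 B=0 C=7 D=-8 ZF=1 PC=8
Step 9: PC=8 exec 'ADD C, 3'. After: A=0 B=0 C=10 D=-8 ZF=0 PC=9
Step 10: PC=9 exec 'SUB C, A'. After: A=0 B=0 C=10 D=-8 ZF=0 PC=10
Step 11: PC=10 exec 'MOV D, 4'. After: A=0 B=0 C=10 D=4 ZF=0 PC=11
Step 12: PC=11 exec 'HALT'. After: A=0 B=0 C=10 D=4 ZF=0 PC=11 HALTED

Answer: yes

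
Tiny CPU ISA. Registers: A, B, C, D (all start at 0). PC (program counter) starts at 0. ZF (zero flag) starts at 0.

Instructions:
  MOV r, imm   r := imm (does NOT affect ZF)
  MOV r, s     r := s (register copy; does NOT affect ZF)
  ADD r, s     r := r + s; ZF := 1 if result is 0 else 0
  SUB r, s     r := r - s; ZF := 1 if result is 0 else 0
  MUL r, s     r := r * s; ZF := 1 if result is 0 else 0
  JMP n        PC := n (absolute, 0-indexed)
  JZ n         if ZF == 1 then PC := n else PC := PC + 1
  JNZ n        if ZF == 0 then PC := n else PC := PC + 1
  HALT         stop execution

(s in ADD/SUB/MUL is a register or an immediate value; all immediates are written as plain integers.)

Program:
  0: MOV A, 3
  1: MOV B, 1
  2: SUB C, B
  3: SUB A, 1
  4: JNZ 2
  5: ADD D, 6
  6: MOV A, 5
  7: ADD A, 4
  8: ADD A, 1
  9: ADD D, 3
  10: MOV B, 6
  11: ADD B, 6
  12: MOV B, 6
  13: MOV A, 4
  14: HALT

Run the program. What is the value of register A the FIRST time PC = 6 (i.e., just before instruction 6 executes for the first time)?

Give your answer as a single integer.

Step 1: PC=0 exec 'MOV A, 3'. After: A=3 B=0 C=0 D=0 ZF=0 PC=1
Step 2: PC=1 exec 'MOV B, 1'. After: A=3 B=1 C=0 D=0 ZF=0 PC=2
Step 3: PC=2 exec 'SUB C, B'. After: A=3 B=1 C=-1 D=0 ZF=0 PC=3
Step 4: PC=3 exec 'SUB A, 1'. After: A=2 B=1 C=-1 D=0 ZF=0 PC=4
Step 5: PC=4 exec 'JNZ 2'. After: A=2 B=1 C=-1 D=0 ZF=0 PC=2
Step 6: PC=2 exec 'SUB C, B'. After: A=2 B=1 C=-2 D=0 ZF=0 PC=3
Step 7: PC=3 exec 'SUB A, 1'. After: A=1 B=1 C=-2 D=0 ZF=0 PC=4
Step 8: PC=4 exec 'JNZ 2'. After: A=1 B=1 C=-2 D=0 ZF=0 PC=2
Step 9: PC=2 exec 'SUB C, B'. After: A=1 B=1 C=-3 D=0 ZF=0 PC=3
Step 10: PC=3 exec 'SUB A, 1'. After: A=0 B=1 C=-3 D=0 ZF=1 PC=4
Step 11: PC=4 exec 'JNZ 2'. After: A=0 B=1 C=-3 D=0 ZF=1 PC=5
Step 12: PC=5 exec 'ADD D, 6'. After: A=0 B=1 C=-3 D=6 ZF=0 PC=6
First time PC=6: A=0

0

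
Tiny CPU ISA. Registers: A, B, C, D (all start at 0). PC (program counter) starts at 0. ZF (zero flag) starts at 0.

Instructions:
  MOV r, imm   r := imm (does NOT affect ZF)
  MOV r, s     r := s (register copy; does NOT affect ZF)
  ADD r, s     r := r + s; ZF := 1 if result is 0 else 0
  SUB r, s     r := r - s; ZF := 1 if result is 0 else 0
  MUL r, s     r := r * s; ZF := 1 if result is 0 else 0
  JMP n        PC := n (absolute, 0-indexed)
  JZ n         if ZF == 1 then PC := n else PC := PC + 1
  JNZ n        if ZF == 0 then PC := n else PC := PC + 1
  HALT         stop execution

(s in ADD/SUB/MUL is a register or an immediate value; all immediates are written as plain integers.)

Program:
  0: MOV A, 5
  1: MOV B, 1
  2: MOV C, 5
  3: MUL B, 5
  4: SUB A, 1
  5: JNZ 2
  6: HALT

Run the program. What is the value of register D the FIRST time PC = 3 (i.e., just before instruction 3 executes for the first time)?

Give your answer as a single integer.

Step 1: PC=0 exec 'MOV A, 5'. After: A=5 B=0 C=0 D=0 ZF=0 PC=1
Step 2: PC=1 exec 'MOV B, 1'. After: A=5 B=1 C=0 D=0 ZF=0 PC=2
Step 3: PC=2 exec 'MOV C, 5'. After: A=5 B=1 C=5 D=0 ZF=0 PC=3
First time PC=3: D=0

0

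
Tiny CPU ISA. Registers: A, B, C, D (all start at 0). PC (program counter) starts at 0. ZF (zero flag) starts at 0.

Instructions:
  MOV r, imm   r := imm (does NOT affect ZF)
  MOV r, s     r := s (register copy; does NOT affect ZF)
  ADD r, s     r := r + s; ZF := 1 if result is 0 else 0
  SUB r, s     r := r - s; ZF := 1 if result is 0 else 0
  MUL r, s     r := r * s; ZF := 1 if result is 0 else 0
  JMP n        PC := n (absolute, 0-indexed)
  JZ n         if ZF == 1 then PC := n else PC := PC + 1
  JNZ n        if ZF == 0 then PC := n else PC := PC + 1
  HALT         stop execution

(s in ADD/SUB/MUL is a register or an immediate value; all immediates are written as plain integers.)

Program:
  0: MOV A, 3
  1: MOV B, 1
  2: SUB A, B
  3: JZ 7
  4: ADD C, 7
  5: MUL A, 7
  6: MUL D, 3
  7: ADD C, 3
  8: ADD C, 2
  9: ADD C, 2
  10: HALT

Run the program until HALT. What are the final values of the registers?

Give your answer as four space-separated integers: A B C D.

Answer: 14 1 14 0

Derivation:
Step 1: PC=0 exec 'MOV A, 3'. After: A=3 B=0 C=0 D=0 ZF=0 PC=1
Step 2: PC=1 exec 'MOV B, 1'. After: A=3 B=1 C=0 D=0 ZF=0 PC=2
Step 3: PC=2 exec 'SUB A, B'. After: A=2 B=1 C=0 D=0 ZF=0 PC=3
Step 4: PC=3 exec 'JZ 7'. After: A=2 B=1 C=0 D=0 ZF=0 PC=4
Step 5: PC=4 exec 'ADD C, 7'. After: A=2 B=1 C=7 D=0 ZF=0 PC=5
Step 6: PC=5 exec 'MUL A, 7'. After: A=14 B=1 C=7 D=0 ZF=0 PC=6
Step 7: PC=6 exec 'MUL D, 3'. After: A=14 B=1 C=7 D=0 ZF=1 PC=7
Step 8: PC=7 exec 'ADD C, 3'. After: A=14 B=1 C=10 D=0 ZF=0 PC=8
Step 9: PC=8 exec 'ADD C, 2'. After: A=14 B=1 C=12 D=0 ZF=0 PC=9
Step 10: PC=9 exec 'ADD C, 2'. After: A=14 B=1 C=14 D=0 ZF=0 PC=10
Step 11: PC=10 exec 'HALT'. After: A=14 B=1 C=14 D=0 ZF=0 PC=10 HALTED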